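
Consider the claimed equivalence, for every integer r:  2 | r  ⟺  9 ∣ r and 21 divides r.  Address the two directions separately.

(→) This fails: take r = 2. Certainly 2 ∣ 2, but 9 ∤ 2.

(←) This fails: take r = 63. Both 9 ∣ 63 and 21 ∣ 63, yet 63 is not a multiple of 2 (since 63 = 31·2 + 1), so 2 ∤ 63.

Neither implication holds.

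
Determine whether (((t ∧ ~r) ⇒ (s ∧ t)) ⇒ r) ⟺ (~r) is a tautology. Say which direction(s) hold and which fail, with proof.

(⇒) This fails. Under r = T, t = F, s = F, the left side is true but the right side is false.

(⇐) This fails. Under r = F, t = F, s = F, the left side is false but the right side is true.

Neither implication holds.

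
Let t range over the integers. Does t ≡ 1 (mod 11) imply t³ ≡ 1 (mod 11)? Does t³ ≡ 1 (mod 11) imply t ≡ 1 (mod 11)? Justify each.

(→) Suppose t ≡ 1 (mod 11). Write t = 11j + 1. Then (11j + 1)³ = 1331j³ + 363j² + 33j + 1 = 11(121j³ + 33j² + 3j) + 1, so t³ ≡ 1 (mod 11).

(←) Conversely, suppose t³ ≡ 1 (mod 11). The only residue r in {0, …, 10} with r³ ≡ 1 (mod 11) is r = 1, so t ≡ 1 (mod 11).

Equivalent; both directions hold.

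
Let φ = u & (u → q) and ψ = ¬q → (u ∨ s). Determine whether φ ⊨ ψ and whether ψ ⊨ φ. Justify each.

[⇐] This fails. Under s = T, u = F, q = F, the left side is false but the right side is true.

[⇒] Assume the antecedent. If s is true, ¬q → (u ∨ s) reduces to true regardless of the other variables. If s is false, the antecedent forces (s = F, u = T, q = T), and ¬q → (u ∨ s) holds there. Either way ¬q → (u ∨ s) holds.

(⇒) holds; (⇐) fails.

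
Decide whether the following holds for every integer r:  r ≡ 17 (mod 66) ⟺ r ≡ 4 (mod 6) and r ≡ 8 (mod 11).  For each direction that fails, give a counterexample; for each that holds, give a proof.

(⟹) This fails: r = 17 gives 17 ≡ 17 (mod 66) but 17 ≡ 5 (mod 6), so the conjunction on the right does not hold.

(⟸) This fails: r = 52 satisfies both congruences on the right (52 ≡ 4 mod 6 and 52 ≡ 8 mod 11) yet 52 ≡ 52 (mod 66), not 17.

Neither implication holds.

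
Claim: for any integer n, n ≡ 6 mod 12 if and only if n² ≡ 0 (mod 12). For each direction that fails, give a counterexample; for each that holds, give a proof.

[⇒] Suppose n ≡ 6 mod 12. Write n = 12j + 6. Then (12j + 6)² = 144j² + 144j + 36 = 12(12j² + 12j + 3) + 0, so n² ≡ 0 (mod 12).

[⇐] This fails: take n = 0. Then 0² = 0 ≡ 0 (mod 12), yet 0 ≡ 0 (mod 12), not 6.

(⇒) holds; (⇐) fails.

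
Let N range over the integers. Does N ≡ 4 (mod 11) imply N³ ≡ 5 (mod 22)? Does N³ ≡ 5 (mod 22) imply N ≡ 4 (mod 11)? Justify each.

Forward direction. This fails: take N = 4. Then 4 ≡ 4 (mod 11), but 4³ = 64 ≡ 20 (mod 22), not 5.

Converse. This fails: take N = 3. Then 3³ = 27 ≡ 5 (mod 22), yet 3 ≡ 3 (mod 11), not 4.

Neither implication holds.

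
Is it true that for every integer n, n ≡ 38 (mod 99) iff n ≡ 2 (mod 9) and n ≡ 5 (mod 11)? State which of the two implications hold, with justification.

(⇒) Suppose n ≡ 38 (mod 99); write n = 99j + 38. Since 9 ∣ 99, reducing mod 9 gives n ≡ 38 ≡ 2 (mod 9); since 11 ∣ 99, reducing mod 11 gives n ≡ 38 ≡ 5 (mod 11).

(⇐) Conversely, if n ≡ 2 (mod 9) and n ≡ 5 (mod 11), then by the Chinese remainder theorem n ≡ 38 (mod 99). This is exactly n ≡ 38 (mod 99).

Both directions hold.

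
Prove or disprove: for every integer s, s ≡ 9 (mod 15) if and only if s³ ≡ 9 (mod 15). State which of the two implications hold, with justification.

Both implications hold.

(→) Suppose s ≡ 9 (mod 15). Write s = 15j + 9. Then (15j + 9)³ = 3375j³ + 6075j² + 3645j + 729 = 15(225j³ + 405j² + 243j + 48) + 9, so s³ ≡ 9 (mod 15).

(←) Conversely, suppose s³ ≡ 9 (mod 15). The only residue r in {0, …, 14} with r³ ≡ 9 (mod 15) is r = 9, so s ≡ 9 (mod 15).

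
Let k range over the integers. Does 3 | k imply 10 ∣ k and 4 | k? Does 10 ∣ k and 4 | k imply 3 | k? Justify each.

(⇒) fails and (⇐) fails.

(⟹) This fails: take k = 3. Certainly 3 ∣ 3, but 10 ∤ 3.

(⟸) This fails: take k = 20. Both 10 ∣ 20 and 4 ∣ 20, yet 20 is not a multiple of 3 (since 20 = 6·3 + 2), so 3 ∤ 20.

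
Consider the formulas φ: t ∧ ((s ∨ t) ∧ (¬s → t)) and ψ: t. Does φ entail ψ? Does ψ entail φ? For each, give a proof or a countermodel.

(⟸) Assume the antecedent. If t is true, t ∧ ((s ∨ t) ∧ (¬s → t)) reduces to true regardless of the other variables. If t is false, the antecedent cannot hold. Either way t ∧ ((s ∨ t) ∧ (¬s → t)) holds.

(⟹) Assume the antecedent. If t is true, t reduces to true regardless of the other variables. If t is false, the antecedent cannot hold. Either way t holds.

Equivalent; both directions hold.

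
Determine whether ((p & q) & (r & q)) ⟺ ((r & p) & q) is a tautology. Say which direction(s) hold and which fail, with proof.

Both implications hold.

[⇒] Assume the antecedent. If p is true, the antecedent forces (p = T, q = T, r = T), and (r & p) & q holds there. If p is false, the antecedent cannot hold. Either way (r & p) & q holds.

[⇐] Assume the antecedent. If p is true, the antecedent forces (p = T, q = T, r = T), and (p & q) & (r & q) holds there. If p is false, the antecedent cannot hold. Either way (p & q) & (r & q) holds.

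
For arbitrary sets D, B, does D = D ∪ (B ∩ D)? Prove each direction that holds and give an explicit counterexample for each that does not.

Both inclusions hold; the sets are equal.

(⊇) Let x ∈ D ∪ (B ∩ D). Then either x ∈ D and x ∉ B; or x ∈ D ∩ B. In each case x ∈ D, so D ∪ (B ∩ D) ⊆ D.

(⊆) Let x ∈ D. Then either x ∈ D and x ∉ B; or x ∈ D ∩ B. In each case x ∈ D ∪ (B ∩ D), so D ⊆ D ∪ (B ∩ D).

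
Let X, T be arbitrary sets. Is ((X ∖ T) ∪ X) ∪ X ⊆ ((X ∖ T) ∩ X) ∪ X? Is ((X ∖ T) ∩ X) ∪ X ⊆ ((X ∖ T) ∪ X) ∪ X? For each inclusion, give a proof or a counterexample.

The two sets are equal.

Forward inclusion. Let x ∈ ((X ∖ T) ∪ X) ∪ X. Then either x ∈ X and x ∉ T; or x ∈ X ∩ T. In each case x ∈ ((X ∖ T) ∩ X) ∪ X, so ((X ∖ T) ∪ X) ∪ X ⊆ ((X ∖ T) ∩ X) ∪ X.

Reverse inclusion. Let x ∈ ((X ∖ T) ∩ X) ∪ X. Then either x ∈ X and x ∉ T; or x ∈ X ∩ T. In each case x ∈ ((X ∖ T) ∪ X) ∪ X, so ((X ∖ T) ∩ X) ∪ X ⊆ ((X ∖ T) ∪ X) ∪ X.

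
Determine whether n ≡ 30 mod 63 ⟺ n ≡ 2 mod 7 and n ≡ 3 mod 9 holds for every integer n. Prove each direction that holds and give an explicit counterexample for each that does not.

(→) Suppose n ≡ 30 (mod 63); write n = 63j + 30. Since 7 ∣ 63, reducing mod 7 gives n ≡ 30 ≡ 2 (mod 7); since 9 ∣ 63, reducing mod 9 gives n ≡ 30 ≡ 3 (mod 9).

(←) Conversely, if n ≡ 2 (mod 7) and n ≡ 3 (mod 9), then by the Chinese remainder theorem n ≡ 30 (mod 63). This is exactly n ≡ 30 (mod 63).

Equivalent; both directions hold.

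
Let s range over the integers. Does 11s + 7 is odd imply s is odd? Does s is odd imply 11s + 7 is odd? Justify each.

Forward direction. This fails: s = 0 gives 11s + 7 = 7, which is odd, but 0 is even, not odd.

Converse. This also fails: s = 1 is odd, but 11s + 7 = 18 is even, not odd.

Neither direction holds.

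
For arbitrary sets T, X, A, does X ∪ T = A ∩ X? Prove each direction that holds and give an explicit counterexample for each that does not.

(⟸) Let x ∈ A ∩ X. Then either x ∈ X ∩ A and x ∉ T; or x ∈ T ∩ X ∩ A. In each case x ∈ X ∪ T, so A ∩ X ⊆ X ∪ T.

(⟹) This inclusion fails. Take T = {1}, X = ∅, A = ∅; then 1 ∈ X ∪ T but 1 ∉ A ∩ X.

(⊆) fails; (⊇) holds.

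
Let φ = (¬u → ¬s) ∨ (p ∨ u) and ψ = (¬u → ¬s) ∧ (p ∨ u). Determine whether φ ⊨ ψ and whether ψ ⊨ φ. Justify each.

Only the converse holds.

Forward direction. This fails. Under p = F, s = F, u = F, the left side is true but the right side is false.

Converse. Assume the antecedent. If p is true, (¬u → ¬s) ∨ (p ∨ u) reduces to true regardless of the other variables. If p is false, the antecedent forces (p = F, s = F, u = T) or (p = F, s = T, u = T), and (¬u → ¬s) ∨ (p ∨ u) holds there. Either way (¬u → ¬s) ∨ (p ∨ u) holds.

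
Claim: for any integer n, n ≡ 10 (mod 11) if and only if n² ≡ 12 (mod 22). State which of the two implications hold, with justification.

Both directions fail.

(⟹) This fails: take n = 21. Then 21 ≡ 10 (mod 11), but 21² = 441 ≡ 1 (mod 22), not 12.

(⟸) This fails: take n = 12. Then 12² = 144 ≡ 12 (mod 22), yet 12 ≡ 1 (mod 11), not 10.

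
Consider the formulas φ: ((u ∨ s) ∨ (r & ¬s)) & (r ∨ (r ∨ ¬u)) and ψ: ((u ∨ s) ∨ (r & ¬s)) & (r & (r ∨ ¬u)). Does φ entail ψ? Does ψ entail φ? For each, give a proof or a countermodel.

(⇒) This fails. Under s = T, r = F, u = F, the left side is true but the right side is false.

(⇐) Assume the antecedent. If s is true, the antecedent forces (s = T, r = T, u = F) or (s = T, r = T, u = T), and the consequent holds there. If s is false, the antecedent forces (s = F, r = T, u = F) or (s = F, r = T, u = T), and the consequent holds there. Either way the consequent holds.

Only the reverse direction holds.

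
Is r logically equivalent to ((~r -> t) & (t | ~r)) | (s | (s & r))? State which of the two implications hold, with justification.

(→) This fails. Under t = F, r = T, s = F, the left side is true but the right side is false.

(←) This fails. Under t = T, r = F, s = F, the left side is false but the right side is true.

Neither implication holds.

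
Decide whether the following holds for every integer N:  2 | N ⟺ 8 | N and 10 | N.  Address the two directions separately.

(⟸) Suppose 8 ∣ N and 10 ∣ N. Any common multiple of 8 and 10 is a multiple of their lcm; here lcm(8, 10) = 8·10/gcd(8, 10) = 80/2 = 40, so 40 ∣ N. Since 2 ∣ 40, it follows that 2 ∣ N.

(⟹) This fails: take N = 2. Certainly 2 ∣ 2, but 8 ∤ 2.

Only the converse holds.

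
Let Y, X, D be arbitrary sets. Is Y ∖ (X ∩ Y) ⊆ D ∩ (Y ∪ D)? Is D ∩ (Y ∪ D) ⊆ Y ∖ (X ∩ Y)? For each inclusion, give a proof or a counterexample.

(⊆) This inclusion fails. Take Y = {1}, X = ∅, D = ∅; then 1 ∈ Y ∖ (X ∩ Y) but 1 ∉ D ∩ (Y ∪ D).

(⊇) This inclusion fails. Take Y = ∅, X = ∅, D = {1}; then 1 ∈ D ∩ (Y ∪ D) but 1 ∉ Y ∖ (X ∩ Y).

(⊆) fails and (⊇) fails.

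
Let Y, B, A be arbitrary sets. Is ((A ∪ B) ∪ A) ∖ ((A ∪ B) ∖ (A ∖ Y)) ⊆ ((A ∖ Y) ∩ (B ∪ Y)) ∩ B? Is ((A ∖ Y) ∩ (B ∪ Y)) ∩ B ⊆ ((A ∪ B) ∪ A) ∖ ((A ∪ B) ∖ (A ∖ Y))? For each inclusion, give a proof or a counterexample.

The sets are not equal: only the reverse inclusion holds.

(⊆) This inclusion fails. Take Y = ∅, B = ∅, A = {1}; then 1 ∈ ((A ∪ B) ∪ A) ∖ ((A ∪ B) ∖ (A ∖ Y)) but 1 ∉ ((A ∖ Y) ∩ (B ∪ Y)) ∩ B.

(⊇) Let x ∈ ((A ∖ Y) ∩ (B ∪ Y)) ∩ B. Then x ∈ B ∩ A and x ∉ Y, from which x ∈ ((A ∪ B) ∪ A) ∖ ((A ∪ B) ∖ (A ∖ Y)).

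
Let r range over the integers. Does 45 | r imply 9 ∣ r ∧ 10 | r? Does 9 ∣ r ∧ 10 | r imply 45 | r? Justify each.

[⇒] This fails: take r = 45. Certainly 45 ∣ 45, but 10 ∤ 45.

[⇐] Suppose 9 ∣ r and 10 ∣ r. Any common multiple of 9 and 10 is a multiple of their lcm; here gcd(9, 10) = 1, so lcm(9, 10) = 9·10 = 90, so 90 ∣ r. Since 45 ∣ 90, it follows that 45 ∣ r.

Only the converse holds.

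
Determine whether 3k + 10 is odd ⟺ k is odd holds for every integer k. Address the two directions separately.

[⇒] Suppose 3k + 10 is odd. Since 3 is odd, 3k and k have the same parity, so 3k + 10 ≡ k + 10 (mod 2). As 10 is even, 3k + 10 is odd exactly when k is odd. Thus k is odd.

[⇐] Conversely, suppose k is odd; write k = 2j + 1. Then 3k + 10 = 3·(2j + 1) + 10 = 2·3j + 13, which is odd.

The biconditional holds.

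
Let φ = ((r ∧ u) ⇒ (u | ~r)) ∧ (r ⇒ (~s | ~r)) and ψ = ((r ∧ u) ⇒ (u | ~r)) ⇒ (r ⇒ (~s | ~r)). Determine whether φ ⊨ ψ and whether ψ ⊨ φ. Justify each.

(→) Assume the antecedent. If r is true, the antecedent forces (r = T, s = F, u = F) or (r = T, s = F, u = T), and the consequent holds there. If r is false, the consequent reduces to true regardless of the other variables. Either way the consequent holds.

(←) Assume the antecedent. If r is true, the antecedent forces (r = T, s = F, u = F) or (r = T, s = F, u = T), and the consequent holds there. If r is false, the consequent reduces to true regardless of the other variables. Either way the consequent holds.

Equivalent; both directions hold.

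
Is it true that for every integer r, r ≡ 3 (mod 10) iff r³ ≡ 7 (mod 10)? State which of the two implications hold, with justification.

Both directions hold; the statement is true.

(⇒) Suppose r ≡ 3 (mod 10). Write r = 10j + 3. Then (10j + 3)³ = 1000j³ + 900j² + 270j + 27 = 10(100j³ + 90j² + 27j + 2) + 7, so r³ ≡ 7 (mod 10).

(⇐) For the converse, argue contrapositively. If r ≢ 3 (mod 10), then r is congruent to one of 0, 1, 2, 4, 5, 6, 7, 8, 9 modulo 10, and these give r³ ≡ 0, 1, 8, 4, 5, 6, 3, 2, 9 respectively — never 7.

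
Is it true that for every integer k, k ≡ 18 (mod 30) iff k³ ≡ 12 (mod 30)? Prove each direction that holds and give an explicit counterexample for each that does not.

(←) Suppose k³ ≡ 12 (mod 30). The only residue r in {0, …, 29} with r³ ≡ 12 (mod 30) is r = 18, so k ≡ 18 (mod 30).

(→) Suppose k ≡ 18 (mod 30). Write k = 30j + 18. Then (30j + 18)³ = 27000j³ + 48600j² + 29160j + 5832 = 30(900j³ + 1620j² + 972j + 194) + 12, so k³ ≡ 12 (mod 30).

Both directions hold; the statement is true.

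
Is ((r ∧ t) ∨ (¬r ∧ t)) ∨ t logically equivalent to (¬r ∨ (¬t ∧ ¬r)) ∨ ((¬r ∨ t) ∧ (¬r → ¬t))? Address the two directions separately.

[⇒] Assume the antecedent. If r is true, the antecedent forces (r = T, t = T), and the consequent holds there. If r is false, the consequent reduces to true regardless of the other variables. Either way the consequent holds.

[⇐] This fails. Under r = F, t = F, the left side is false but the right side is true.

Only the forward direction holds.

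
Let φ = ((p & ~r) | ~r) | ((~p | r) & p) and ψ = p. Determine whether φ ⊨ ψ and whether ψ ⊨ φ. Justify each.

(⟹) This fails. Under p = F, r = F, the left side is true but the right side is false.

(⟸) Assume the antecedent. If p is true, the consequent reduces to true regardless of the other variables. If p is false, the antecedent cannot hold. Either way the consequent holds.

Not equivalent: only (⇐) holds.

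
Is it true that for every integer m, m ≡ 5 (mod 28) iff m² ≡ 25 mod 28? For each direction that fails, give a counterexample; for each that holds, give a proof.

(⇒) holds; (⇐) fails.

(→) Suppose m ≡ 5 (mod 28). Write m = 28j + 5. Then (28j + 5)² = 784j² + 280j + 25 = 28(28j² + 10j) + 25, so m² ≡ 25 (mod 28).

(←) This fails: take m = 9. Then 9² = 81 ≡ 25 (mod 28), yet 9 ≡ 9 (mod 28), not 5.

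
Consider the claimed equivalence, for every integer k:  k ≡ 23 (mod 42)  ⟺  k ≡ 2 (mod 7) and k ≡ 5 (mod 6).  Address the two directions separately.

Equivalent; both directions hold.

(←) If k ≡ 2 (mod 7) and k ≡ 5 (mod 6), then by the Chinese remainder theorem k ≡ 23 (mod 42). This is exactly k ≡ 23 (mod 42).

(→) Suppose k ≡ 23 (mod 42); write k = 42j + 23. Since 7 ∣ 42, reducing mod 7 gives k ≡ 23 ≡ 2 (mod 7); since 6 ∣ 42, reducing mod 6 gives k ≡ 23 ≡ 5 (mod 6).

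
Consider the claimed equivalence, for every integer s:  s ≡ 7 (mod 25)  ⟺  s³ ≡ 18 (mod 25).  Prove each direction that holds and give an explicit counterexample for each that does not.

[⇒] Suppose s ≡ 7 (mod 25). Write s = 25j + 7. Then (25j + 7)³ = 15625j³ + 13125j² + 3675j + 343 = 25(625j³ + 525j² + 147j + 13) + 18, so s³ ≡ 18 (mod 25).

[⇐] Conversely, suppose s³ ≡ 18 (mod 25). The only residue r in {0, …, 24} with r³ ≡ 18 (mod 25) is r = 7, so s ≡ 7 (mod 25).

The biconditional holds.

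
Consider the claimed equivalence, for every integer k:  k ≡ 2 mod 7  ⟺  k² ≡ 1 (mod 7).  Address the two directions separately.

[⇒] This fails: take k = 2. Then 2 ≡ 2 (mod 7), but 2² = 4 ≡ 4 (mod 7), not 1.

[⇐] This fails: take k = 1. Then 1² = 1 ≡ 1 (mod 7), yet 1 ≡ 1 (mod 7), not 2.

Neither direction holds.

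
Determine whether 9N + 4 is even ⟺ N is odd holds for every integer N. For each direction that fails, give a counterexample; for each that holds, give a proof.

[⇒] This fails: N = 4 gives 9N + 4 = 40, which is even, but 4 is even, not odd.

[⇐] This also fails: N = 1 is odd, but 9N + 4 = 13 is odd, not even.

Neither implication holds.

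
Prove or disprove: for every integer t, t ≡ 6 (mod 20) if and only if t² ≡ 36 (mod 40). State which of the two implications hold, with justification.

(⟹) Suppose t ≡ 6 (mod 20). Working modulo 40, t ∈ {6, 26}; for each such r, r² ≡ 36 (mod 40).

(⟸) This fails: take t = 14. Then 14² = 196 ≡ 36 (mod 40), yet 14 ≡ 14 (mod 20), not 6.

The forward direction holds; the converse fails.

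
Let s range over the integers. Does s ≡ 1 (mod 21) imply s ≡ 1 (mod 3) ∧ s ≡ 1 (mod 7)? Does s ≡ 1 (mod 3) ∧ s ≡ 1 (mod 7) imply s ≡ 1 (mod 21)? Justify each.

(→) Suppose s ≡ 1 (mod 21); write s = 21j + 1. Since 3 ∣ 21, reducing mod 3 gives s ≡ 1 (mod 3); since 7 ∣ 21, reducing mod 7 gives s ≡ 1 (mod 7).

(←) Conversely, if s ≡ 1 (mod 3) and s ≡ 1 (mod 7), then by the Chinese remainder theorem s ≡ 1 (mod 21). This is exactly s ≡ 1 (mod 21).

Both implications hold.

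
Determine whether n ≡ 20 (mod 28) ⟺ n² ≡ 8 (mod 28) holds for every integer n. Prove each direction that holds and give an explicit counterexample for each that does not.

(→) Suppose n ≡ 20 (mod 28). Write n = 28j + 20. Then (28j + 20)² = 784j² + 1120j + 400 = 28(28j² + 40j + 14) + 8, so n² ≡ 8 (mod 28).

(←) This fails: take n = 6. Then 6² = 36 ≡ 8 (mod 28), yet 6 ≡ 6 (mod 28), not 20.

(⇒) holds; (⇐) fails.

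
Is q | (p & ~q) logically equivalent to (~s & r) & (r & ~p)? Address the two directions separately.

(⇒) This fails. Under q = T, p = F, r = F, s = F, the left side is true but the right side is false.

(⇐) This fails. Under q = F, p = F, r = T, s = F, the left side is false but the right side is true.

Both directions fail.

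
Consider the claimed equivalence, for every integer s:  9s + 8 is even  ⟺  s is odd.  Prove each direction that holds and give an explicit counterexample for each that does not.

Forward direction. This fails: s = 6 gives 9s + 8 = 62, which is even, but 6 is even, not odd.

Converse. This also fails: s = 1 is odd, but 9s + 8 = 17 is odd, not even.

Both directions fail.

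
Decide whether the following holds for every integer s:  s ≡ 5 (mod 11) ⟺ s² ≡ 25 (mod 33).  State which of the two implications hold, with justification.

(⟹) This fails: take s = 27. Then 27 ≡ 5 (mod 11), but 27² = 729 ≡ 3 (mod 33), not 25.

(⟸) This fails: take s = 17. Then 17² = 289 ≡ 25 (mod 33), yet 17 ≡ 6 (mod 11), not 5.

(⇒) fails and (⇐) fails.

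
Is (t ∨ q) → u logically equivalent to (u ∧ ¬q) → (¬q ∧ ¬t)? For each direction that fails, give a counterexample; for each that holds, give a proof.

Forward direction. This fails. Under q = F, t = T, u = T, the left side is true but the right side is false.

Converse. This fails. Under q = T, t = F, u = F, the left side is false but the right side is true.

Neither direction holds.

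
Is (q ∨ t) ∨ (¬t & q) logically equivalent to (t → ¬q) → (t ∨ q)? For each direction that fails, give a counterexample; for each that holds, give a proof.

Both directions hold; the statement is true.

Converse. Assume the antecedent. If q is true, (q ∨ t) ∨ (¬t & q) reduces to true regardless of the other variables. If q is false, the antecedent forces (q = F, t = T), and (q ∨ t) ∨ (¬t & q) holds there. Either way (q ∨ t) ∨ (¬t & q) holds.

Forward direction. Assume the antecedent. If q is true, (t → ¬q) → (t ∨ q) reduces to true regardless of the other variables. If q is false, the antecedent forces (q = F, t = T), and (t → ¬q) → (t ∨ q) holds there. Either way (t → ¬q) → (t ∨ q) holds.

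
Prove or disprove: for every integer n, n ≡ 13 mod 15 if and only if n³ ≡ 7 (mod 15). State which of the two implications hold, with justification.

[⇒] Suppose n ≡ 13 mod 15. Write n = 15j + 13. Then (15j + 13)³ = 3375j³ + 8775j² + 7605j + 2197 = 15(225j³ + 585j² + 507j + 146) + 7, so n³ ≡ 7 (mod 15).

[⇐] Conversely, suppose n³ ≡ 7 (mod 15). The only residue r in {0, …, 14} with r³ ≡ 7 (mod 15) is r = 13, so n ≡ 13 (mod 15).

Both directions hold.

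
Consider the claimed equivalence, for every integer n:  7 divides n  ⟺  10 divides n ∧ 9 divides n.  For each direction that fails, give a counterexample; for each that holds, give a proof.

Neither direction holds.

(⇒) This fails: take n = 7. Certainly 7 ∣ 7, but 10 ∤ 7.

(⇐) This fails: take n = 90. Both 10 ∣ 90 and 9 ∣ 90, yet 90 is not a multiple of 7 (since 90 = 12·7 + 6), so 7 ∤ 90.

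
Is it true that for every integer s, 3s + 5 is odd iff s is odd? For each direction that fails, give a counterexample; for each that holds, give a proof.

Both directions fail.

(⇒) This fails: s = 0 gives 3s + 5 = 5, which is odd, but 0 is even, not odd.

(⇐) This also fails: s = 1 is odd, but 3s + 5 = 8 is even, not odd.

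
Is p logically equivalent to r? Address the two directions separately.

Both directions fail.

Forward direction. This fails. Under p = T, r = F, the left side is true but the right side is false.

Converse. This fails. Under p = F, r = T, the left side is false but the right side is true.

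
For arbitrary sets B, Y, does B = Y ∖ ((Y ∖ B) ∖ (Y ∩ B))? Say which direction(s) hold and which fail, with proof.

(⊆) fails; (⊇) holds.

Forward inclusion. This inclusion fails. Take B = {1}, Y = ∅; then 1 ∈ B but 1 ∉ Y ∖ ((Y ∖ B) ∖ (Y ∩ B)).

Reverse inclusion. Let x ∈ Y ∖ ((Y ∖ B) ∖ (Y ∩ B)). Then x ∈ B ∩ Y, from which x ∈ B.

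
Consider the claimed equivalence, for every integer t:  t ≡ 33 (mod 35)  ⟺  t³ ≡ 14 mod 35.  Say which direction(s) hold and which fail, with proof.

[⇒] This fails: take t = 33. Then 33 ≡ 33 (mod 35), but 33³ = 35937 ≡ 27 (mod 35), not 14.

[⇐] This fails: take t = 14. Then 14³ = 2744 ≡ 14 (mod 35), yet 14 ≡ 14 (mod 35), not 33.

Both directions fail.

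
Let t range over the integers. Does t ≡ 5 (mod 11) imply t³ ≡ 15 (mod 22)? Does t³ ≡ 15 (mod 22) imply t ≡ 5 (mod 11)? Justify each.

(⇒) fails; (⇐) holds.

(⟹) This fails: take t = 16. Then 16 ≡ 5 (mod 11), but 16³ = 4096 ≡ 4 (mod 22), not 15.

(⟸) Conversely, the residues r modulo 22 with r³ ≡ 15 (mod 22) are exactly {5}, and each is ≡ 5 (mod 11).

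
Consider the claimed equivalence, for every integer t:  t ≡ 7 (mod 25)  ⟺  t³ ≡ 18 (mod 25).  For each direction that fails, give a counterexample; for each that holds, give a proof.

(→) Suppose t ≡ 7 (mod 25). Write t = 25j + 7. Then (25j + 7)³ = 15625j³ + 13125j² + 3675j + 343 = 25(625j³ + 525j² + 147j + 13) + 18, so t³ ≡ 18 (mod 25).

(←) Conversely, suppose t³ ≡ 18 (mod 25). The only residue r in {0, …, 24} with r³ ≡ 18 (mod 25) is r = 7, so t ≡ 7 (mod 25).

Both implications hold.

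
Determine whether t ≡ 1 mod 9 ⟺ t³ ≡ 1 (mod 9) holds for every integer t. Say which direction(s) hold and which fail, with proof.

Forward direction. Suppose t ≡ 1 mod 9. Write t = 9j + 1. Then (9j + 1)³ = 729j³ + 243j² + 27j + 1 = 9(81j³ + 27j² + 3j) + 1, so t³ ≡ 1 (mod 9).

Converse. This fails: take t = 4. Then 4³ = 64 ≡ 1 (mod 9), yet 4 ≡ 4 (mod 9), not 1.

Not equivalent: only (⇒) holds.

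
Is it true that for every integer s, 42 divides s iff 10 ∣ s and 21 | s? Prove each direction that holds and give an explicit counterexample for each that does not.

Forward direction. This fails: take s = 42. Certainly 42 ∣ 42, but 10 ∤ 42.

Converse. Suppose 10 ∣ s and 21 ∣ s. Any common multiple of 10 and 21 is a multiple of their lcm; here gcd(10, 21) = 1, so lcm(10, 21) = 10·21 = 210, so 210 ∣ s. Since 42 ∣ 210, it follows that 42 ∣ s.

Only the reverse direction holds.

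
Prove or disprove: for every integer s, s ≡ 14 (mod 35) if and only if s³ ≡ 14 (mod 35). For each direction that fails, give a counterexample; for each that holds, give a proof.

(⇒) Suppose s ≡ 14 (mod 35). Write s = 35j + 14. Then (35j + 14)³ = 42875j³ + 51450j² + 20580j + 2744 = 35(1225j³ + 1470j² + 588j + 78) + 14, so s³ ≡ 14 (mod 35).

(⇐) Conversely, suppose s³ ≡ 14 (mod 35). The only residue r in {0, …, 34} with r³ ≡ 14 (mod 35) is r = 14, so s ≡ 14 (mod 35).

Both directions hold.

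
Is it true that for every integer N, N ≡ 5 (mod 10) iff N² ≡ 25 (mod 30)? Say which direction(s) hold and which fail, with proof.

Only the reverse direction holds.

Forward direction. This fails: take N = 15. Then 15 ≡ 5 (mod 10), but 15² = 225 ≡ 15 (mod 30), not 25.

Converse. The residues r modulo 30 with r² ≡ 25 (mod 30) are exactly {5, 25}, and each is ≡ 5 (mod 10).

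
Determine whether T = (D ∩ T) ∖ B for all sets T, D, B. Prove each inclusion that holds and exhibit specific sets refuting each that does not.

The sets are not equal: only the reverse inclusion holds.

(⟸) Let x ∈ (D ∩ T) ∖ B. Then x ∈ T ∩ D and x ∉ B, from which x ∈ T.

(⟹) This inclusion fails. Take T = {1}, D = ∅, B = ∅; then 1 ∈ T but 1 ∉ (D ∩ T) ∖ B.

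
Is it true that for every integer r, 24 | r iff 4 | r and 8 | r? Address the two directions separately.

(⟸) This fails: take r = 8. Both 4 ∣ 8 and 8 ∣ 8, yet 8 is not a multiple of 24 (since 8 = 0·24 + 8), so 24 ∤ 8.

(⟹) If 24 ∣ r, write r = 24q. Since 24 = 6·4, r = 4·(6q), so 4 ∣ r; and since 24 = 3·8, r = 8·(3q), so 8 ∣ r.

(⇒) holds; (⇐) fails.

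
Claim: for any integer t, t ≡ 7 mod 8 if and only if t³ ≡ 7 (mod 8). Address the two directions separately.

(→) Suppose t ≡ 7 mod 8. Write t = 8j + 7. Then (8j + 7)³ = 512j³ + 1344j² + 1176j + 343 = 8(64j³ + 168j² + 147j + 42) + 7, so t³ ≡ 7 (mod 8).

(←) Conversely, suppose t³ ≡ 7 (mod 8). The only residue r in {0, …, 7} with r³ ≡ 7 (mod 8) is r = 7, so t ≡ 7 (mod 8).

Both directions hold; the statement is true.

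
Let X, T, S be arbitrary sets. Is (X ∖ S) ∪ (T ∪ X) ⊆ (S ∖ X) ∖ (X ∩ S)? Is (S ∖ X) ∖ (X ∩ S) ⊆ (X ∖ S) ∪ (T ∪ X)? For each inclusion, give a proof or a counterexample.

(⊆) This inclusion fails. Take X = {1}, T = ∅, S = ∅; then 1 ∈ (X ∖ S) ∪ (T ∪ X) but 1 ∉ (S ∖ X) ∖ (X ∩ S).

(⊇) This inclusion fails. Take X = ∅, T = ∅, S = {1}; then 1 ∈ (S ∖ X) ∖ (X ∩ S) but 1 ∉ (X ∖ S) ∪ (T ∪ X).

Both inclusions fail.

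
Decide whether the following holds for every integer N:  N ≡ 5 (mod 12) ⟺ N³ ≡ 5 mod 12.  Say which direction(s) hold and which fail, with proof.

Equivalent; both directions hold.

(⟹) Suppose N ≡ 5 (mod 12). Write N = 12j + 5. Then (12j + 5)³ = 1728j³ + 2160j² + 900j + 125 = 12(144j³ + 180j² + 75j + 10) + 5, so N³ ≡ 5 (mod 12).

(⟸) For the converse, argue contrapositively. If N ≢ 5 (mod 12), then N is congruent to one of 0, 1, 2, 3, 4, 6, 7, 8, 9, 10, 11 modulo 12, and these give N³ ≡ 0, 1, 8, 3, 4, 0, 7, 8, 9, 4, 11 respectively — never 5.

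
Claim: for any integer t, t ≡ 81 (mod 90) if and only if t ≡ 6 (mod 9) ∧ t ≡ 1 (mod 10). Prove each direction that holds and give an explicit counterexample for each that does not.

[⇒] This fails: t = 81 gives 81 ≡ 81 (mod 90) but 81 ≡ 0 (mod 9), so the conjunction on the right does not hold.

[⇐] This fails: t = 51 satisfies both congruences on the right (51 ≡ 6 mod 9 and 51 ≡ 1 mod 10) yet 51 ≡ 51 (mod 90), not 81.

Neither implication holds.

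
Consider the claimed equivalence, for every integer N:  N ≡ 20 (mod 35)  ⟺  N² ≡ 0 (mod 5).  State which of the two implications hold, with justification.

(⇒) holds; (⇐) fails.

[⇒] Suppose N ≡ 20 (mod 35). Then N² ≡ 20² = 400 (mod 35), and since 5 ∣ 35, also N² ≡ 0 (mod 5).

[⇐] This fails: take N = 0. Then 0² = 0 ≡ 0 (mod 5), yet 0 ≡ 0 (mod 35), not 20.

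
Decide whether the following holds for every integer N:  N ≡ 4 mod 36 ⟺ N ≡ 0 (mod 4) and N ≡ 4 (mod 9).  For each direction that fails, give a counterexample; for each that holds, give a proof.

The biconditional holds.

(⟸) If N ≡ 0 (mod 4) and N ≡ 4 (mod 9), then by the Chinese remainder theorem N ≡ 4 (mod 36). This is exactly N ≡ 4 (mod 36).

(⟹) Suppose N ≡ 4 (mod 36); write N = 36j + 4. Since 4 ∣ 36, reducing mod 4 gives N ≡ 4 ≡ 0 (mod 4); since 9 ∣ 36, reducing mod 9 gives N ≡ 4 (mod 9).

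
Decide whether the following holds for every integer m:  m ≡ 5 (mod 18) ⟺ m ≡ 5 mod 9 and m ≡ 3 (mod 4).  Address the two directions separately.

[⇒] This fails: m = 5 gives 5 ≡ 5 (mod 18) but 5 ≡ 1 (mod 4), so the conjunction on the right does not hold.

[⇐] Conversely, if m ≡ 5 (mod 9) and m ≡ 3 (mod 4), then by the Chinese remainder theorem m ≡ 23 (mod 36). Since 23 ≡ 5 (mod 18) and 18 ∣ 36, we get m ≡ 5 (mod 18).

Not equivalent: only (⇐) holds.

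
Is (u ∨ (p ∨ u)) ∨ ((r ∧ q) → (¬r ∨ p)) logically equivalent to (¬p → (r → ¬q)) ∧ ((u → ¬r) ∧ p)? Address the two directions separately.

(⇒) This fails. Under u = F, r = F, q = F, p = F, the left side is true but the right side is false.

(⇐) Assume the antecedent. If r is true, the antecedent forces (u = F, r = T, q = F, p = T) or (u = F, r = T, q = T, p = T), and the consequent holds there. If r is false, the consequent reduces to true regardless of the other variables. Either way the consequent holds.

Only the reverse direction holds.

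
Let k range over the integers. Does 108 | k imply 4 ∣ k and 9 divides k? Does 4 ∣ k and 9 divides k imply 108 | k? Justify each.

(→) If 108 ∣ k, write k = 108q. Since 108 = 27·4, k = 4·(27q), so 4 ∣ k; and since 108 = 12·9, k = 9·(12q), so 9 ∣ k.

(←) This fails: take k = 36. Both 4 ∣ 36 and 9 ∣ 36, yet 36 is not a multiple of 108 (since 36 = 0·108 + 36), so 108 ∤ 36.

Only the forward implication holds.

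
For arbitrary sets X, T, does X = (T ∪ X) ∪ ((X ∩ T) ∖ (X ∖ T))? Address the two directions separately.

The sets are not equal: only the forward inclusion holds.

(⟹) Let x ∈ X. Then either x ∈ X and x ∉ T; or x ∈ X ∩ T. In each case x ∈ (T ∪ X) ∪ ((X ∩ T) ∖ (X ∖ T)), so X ⊆ (T ∪ X) ∪ ((X ∩ T) ∖ (X ∖ T)).

(⟸) This inclusion fails. Take X = ∅, T = {1}; then 1 ∈ (T ∪ X) ∪ ((X ∩ T) ∖ (X ∖ T)) but 1 ∉ X.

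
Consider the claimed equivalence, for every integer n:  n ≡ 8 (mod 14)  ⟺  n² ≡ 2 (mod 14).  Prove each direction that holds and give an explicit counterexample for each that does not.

Neither implication holds.

Forward direction. This fails: take n = 8. Then 8 ≡ 8 (mod 14), but 8² = 64 ≡ 8 (mod 14), not 2.

Converse. This fails: take n = 4. Then 4² = 16 ≡ 2 (mod 14), yet 4 ≡ 4 (mod 14), not 8.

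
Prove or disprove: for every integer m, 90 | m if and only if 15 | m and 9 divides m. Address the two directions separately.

[⇐] This fails: take m = 45. Both 15 ∣ 45 and 9 ∣ 45, yet 45 is not a multiple of 90 (since 45 = 0·90 + 45), so 90 ∤ 45.

[⇒] If 90 ∣ m, write m = 90q. Since 90 = 6·15, m = 15·(6q), so 15 ∣ m; and since 90 = 10·9, m = 9·(10q), so 9 ∣ m.

(⇒) holds; (⇐) fails.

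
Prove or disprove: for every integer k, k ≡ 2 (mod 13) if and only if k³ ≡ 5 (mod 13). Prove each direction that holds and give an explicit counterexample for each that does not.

Forward direction. This fails: take k = 2. Then 2 ≡ 2 (mod 13), but 2³ = 8 ≡ 8 (mod 13), not 5.

Converse. This fails: take k = 7. Then 7³ = 343 ≡ 5 (mod 13), yet 7 ≡ 7 (mod 13), not 2.

Both directions fail.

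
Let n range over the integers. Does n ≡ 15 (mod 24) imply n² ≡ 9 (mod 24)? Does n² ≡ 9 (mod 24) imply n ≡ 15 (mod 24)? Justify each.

(→) Suppose n ≡ 15 (mod 24). Write n = 24j + 15. Then (24j + 15)² = 576j² + 720j + 225 = 24(24j² + 30j + 9) + 9, so n² ≡ 9 (mod 24).

(←) This fails: take n = 3. Then 3² = 9 ≡ 9 (mod 24), yet 3 ≡ 3 (mod 24), not 15.

Not equivalent: only (⇒) holds.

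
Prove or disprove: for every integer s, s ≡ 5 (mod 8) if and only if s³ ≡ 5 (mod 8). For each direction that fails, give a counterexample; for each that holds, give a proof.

Forward direction. Suppose s ≡ 5 (mod 8). Write s = 8j + 5. Then (8j + 5)³ = 512j³ + 960j² + 600j + 125 = 8(64j³ + 120j² + 75j + 15) + 5, so s³ ≡ 5 (mod 8).

Converse. For the converse, argue contrapositively. If s ≢ 5 (mod 8), then s is congruent to one of 0, 1, 2, 3, 4, 6, 7 modulo 8, and these give s³ ≡ 0, 1, 0, 3, 0, 0, 7 respectively — never 5.

The biconditional holds.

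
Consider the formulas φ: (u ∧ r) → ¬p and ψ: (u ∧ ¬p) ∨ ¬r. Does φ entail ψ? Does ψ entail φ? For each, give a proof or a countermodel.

(⟹) This fails. Under r = T, u = F, p = F, the left side is true but the right side is false.

(⟸) Assume the antecedent. If r is true, the antecedent forces (r = T, u = T, p = F), and (u ∧ r) → ¬p holds there. If r is false, (u ∧ r) → ¬p reduces to true regardless of the other variables. Either way (u ∧ r) → ¬p holds.

Only the converse holds.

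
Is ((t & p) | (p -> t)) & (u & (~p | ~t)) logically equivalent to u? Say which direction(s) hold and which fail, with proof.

(→) Assume the antecedent. If t is true, the antecedent forces (t = T, p = F, u = T), and u holds there. If t is false, the antecedent forces (t = F, p = F, u = T), and u holds there. Either way u holds.

(←) This fails. Under t = F, p = T, u = T, the left side is false but the right side is true.

The forward direction holds; the converse fails.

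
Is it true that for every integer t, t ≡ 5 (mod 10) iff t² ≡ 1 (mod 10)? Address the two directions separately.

Neither direction holds.

(⇒) This fails: take t = 5. Then 5 ≡ 5 (mod 10), but 5² = 25 ≡ 5 (mod 10), not 1.

(⇐) This fails: take t = 1. Then 1² = 1 ≡ 1 (mod 10), yet 1 ≡ 1 (mod 10), not 5.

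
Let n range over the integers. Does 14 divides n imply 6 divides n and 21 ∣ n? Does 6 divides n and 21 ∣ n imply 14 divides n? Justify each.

Not equivalent: only (⇐) holds.

Forward direction. This fails: take n = 14. Certainly 14 ∣ 14, but 6 ∤ 14.

Converse. Suppose 6 ∣ n and 21 ∣ n. Any common multiple of 6 and 21 is a multiple of their lcm; here lcm(6, 21) = 6·21/gcd(6, 21) = 126/3 = 42, so 42 ∣ n. Since 14 ∣ 42, it follows that 14 ∣ n.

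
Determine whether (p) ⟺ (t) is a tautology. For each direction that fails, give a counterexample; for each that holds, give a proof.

Neither implication holds.

(⇒) This fails. Under t = F, p = T, the left side is true but the right side is false.

(⇐) This fails. Under t = T, p = F, the left side is false but the right side is true.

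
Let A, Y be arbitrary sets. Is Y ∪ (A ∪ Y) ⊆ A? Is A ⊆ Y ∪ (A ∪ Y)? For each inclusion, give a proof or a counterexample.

Only the reverse inclusion holds.

Forward inclusion. This inclusion fails. Take A = ∅, Y = {1}; then 1 ∈ Y ∪ (A ∪ Y) but 1 ∉ A.

Reverse inclusion. Let x ∈ A. Then either x ∈ A and x ∉ Y; or x ∈ A ∩ Y. In each case x ∈ Y ∪ (A ∪ Y), so A ⊆ Y ∪ (A ∪ Y).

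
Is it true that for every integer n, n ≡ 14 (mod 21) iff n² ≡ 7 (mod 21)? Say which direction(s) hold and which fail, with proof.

Not equivalent: only (⇒) holds.

(⇐) This fails: take n = 7. Then 7² = 49 ≡ 7 (mod 21), yet 7 ≡ 7 (mod 21), not 14.

(⇒) Suppose n ≡ 14 (mod 21). Write n = 21j + 14. Then (21j + 14)² = 441j² + 588j + 196 = 21(21j² + 28j + 9) + 7, so n² ≡ 7 (mod 21).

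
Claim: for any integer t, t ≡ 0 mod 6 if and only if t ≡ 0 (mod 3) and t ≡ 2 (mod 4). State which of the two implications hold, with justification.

(→) This fails: t = 0 gives 0 ≡ 0 (mod 6) but 0 ≡ 0 (mod 4), so the conjunction on the right does not hold.

(←) Conversely, if t ≡ 0 (mod 3) and t ≡ 2 (mod 4), then by the Chinese remainder theorem t ≡ 6 (mod 12). Since 6 ≡ 0 (mod 6) and 6 ∣ 12, we get t ≡ 0 (mod 6).

The forward direction fails; the converse holds.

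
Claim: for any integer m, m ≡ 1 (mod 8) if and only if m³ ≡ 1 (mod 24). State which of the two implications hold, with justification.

(→) This fails: take m = 9. Then 9 ≡ 1 (mod 8), but 9³ = 729 ≡ 9 (mod 24), not 1.

(←) Conversely, the residues r modulo 24 with r³ ≡ 1 (mod 24) are exactly {1}, and each is ≡ 1 (mod 8).

Only the reverse direction holds.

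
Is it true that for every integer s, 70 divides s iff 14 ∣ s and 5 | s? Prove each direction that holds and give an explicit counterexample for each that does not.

Equivalent; both directions hold.

(→) If 70 ∣ s, write s = 70q. Since 70 = 5·14, s = 14·(5q), so 14 ∣ s; and since 70 = 14·5, s = 5·(14q), so 5 ∣ s.

(←) Suppose 14 ∣ s and 5 ∣ s. Any common multiple of 14 and 5 is a multiple of their lcm; here gcd(14, 5) = 1, so lcm(14, 5) = 14·5 = 70, so 70 ∣ s.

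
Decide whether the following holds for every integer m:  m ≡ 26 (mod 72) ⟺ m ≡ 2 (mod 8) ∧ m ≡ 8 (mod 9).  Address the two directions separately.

[⇒] Suppose m ≡ 26 (mod 72); write m = 72j + 26. Since 8 ∣ 72, reducing mod 8 gives m ≡ 26 ≡ 2 (mod 8); since 9 ∣ 72, reducing mod 9 gives m ≡ 26 ≡ 8 (mod 9).

[⇐] Conversely, if m ≡ 2 (mod 8) and m ≡ 8 (mod 9), then by the Chinese remainder theorem m ≡ 26 (mod 72). This is exactly m ≡ 26 (mod 72).

The biconditional holds.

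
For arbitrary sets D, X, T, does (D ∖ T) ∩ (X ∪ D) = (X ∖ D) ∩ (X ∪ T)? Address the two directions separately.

(⟹) This inclusion fails. Take D = {1}, X = ∅, T = ∅; then 1 ∈ (D ∖ T) ∩ (X ∪ D) but 1 ∉ (X ∖ D) ∩ (X ∪ T).

(⟸) This inclusion fails. Take D = ∅, X = {1}, T = ∅; then 1 ∈ (X ∖ D) ∩ (X ∪ T) but 1 ∉ (D ∖ T) ∩ (X ∪ D).

(⊆) fails and (⊇) fails.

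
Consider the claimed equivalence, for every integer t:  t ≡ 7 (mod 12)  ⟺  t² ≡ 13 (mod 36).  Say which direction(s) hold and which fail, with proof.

Neither direction holds.

(⟹) This fails: take t = 19. Then 19 ≡ 7 (mod 12), but 19² = 361 ≡ 1 (mod 36), not 13.

(⟸) This fails: take t = 11. Then 11² = 121 ≡ 13 (mod 36), yet 11 ≡ 11 (mod 12), not 7.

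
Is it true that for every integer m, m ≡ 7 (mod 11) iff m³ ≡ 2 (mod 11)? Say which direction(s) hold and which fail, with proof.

Forward direction. Suppose m ≡ 7 (mod 11). Write m = 11j + 7. Then (11j + 7)³ = 1331j³ + 2541j² + 1617j + 343 = 11(121j³ + 231j² + 147j + 31) + 2, so m³ ≡ 2 (mod 11).

Converse. Suppose m³ ≡ 2 (mod 11). The only residue r in {0, …, 10} with r³ ≡ 2 (mod 11) is r = 7, so m ≡ 7 (mod 11).

Both directions hold; the statement is true.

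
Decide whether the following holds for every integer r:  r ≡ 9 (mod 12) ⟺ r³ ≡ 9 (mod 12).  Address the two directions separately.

Equivalent; both directions hold.

[⇒] Suppose r ≡ 9 (mod 12). Write r = 12j + 9. Then (12j + 9)³ = 1728j³ + 3888j² + 2916j + 729 = 12(144j³ + 324j² + 243j + 60) + 9, so r³ ≡ 9 (mod 12).

[⇐] Conversely, suppose r³ ≡ 9 (mod 12). The only residue r in {0, …, 11} with r³ ≡ 9 (mod 12) is r = 9, so r ≡ 9 (mod 12).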